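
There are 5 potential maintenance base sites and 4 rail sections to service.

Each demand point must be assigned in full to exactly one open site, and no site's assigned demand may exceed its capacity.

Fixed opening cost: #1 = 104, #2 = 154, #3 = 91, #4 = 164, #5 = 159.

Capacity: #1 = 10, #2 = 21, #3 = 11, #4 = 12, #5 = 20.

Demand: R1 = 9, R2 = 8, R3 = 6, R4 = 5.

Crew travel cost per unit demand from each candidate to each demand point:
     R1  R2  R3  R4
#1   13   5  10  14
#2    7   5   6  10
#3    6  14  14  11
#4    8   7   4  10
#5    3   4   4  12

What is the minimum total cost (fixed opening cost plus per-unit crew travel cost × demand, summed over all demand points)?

414

Open {#1, #5}; cheapest assignment that respects the capacities:
  #1 (cap 10, load 8): R2 — cost 8×5 = 40
  #5 (cap 20, load 20): R1, R3, R4 — cost 9×3 + 6×4 + 5×12 = 111
  Shipping 151, fixed 263 → total 414.
  Any other capacity-feasible assignment to {#1, #5} ships for at least 151.
Compare {#3, #5}: its best feasible assignment gives total 420.
Compare {#2, #3}: its best feasible assignment gives total 425.
Every other set of open sites that can feasibly serve all demand totals ≥ 420 even under its best assignment. Minimum: 414.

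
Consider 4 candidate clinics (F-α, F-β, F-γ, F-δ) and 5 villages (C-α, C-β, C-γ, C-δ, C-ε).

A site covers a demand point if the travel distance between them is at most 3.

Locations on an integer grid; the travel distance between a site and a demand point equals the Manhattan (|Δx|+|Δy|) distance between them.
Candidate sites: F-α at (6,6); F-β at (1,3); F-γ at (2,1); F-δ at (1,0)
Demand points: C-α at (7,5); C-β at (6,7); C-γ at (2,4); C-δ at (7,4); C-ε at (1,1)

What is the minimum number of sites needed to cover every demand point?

Coverage sets (demand points within 3 of each site):
  F-α: {C-α, C-β, C-δ}
  F-β: {C-γ, C-ε}
  F-γ: {C-γ, C-ε}
  F-δ: {C-ε}
No single site covers all 5 demand points.
But {F-α, F-β} covers everything, so the minimum is 2.

2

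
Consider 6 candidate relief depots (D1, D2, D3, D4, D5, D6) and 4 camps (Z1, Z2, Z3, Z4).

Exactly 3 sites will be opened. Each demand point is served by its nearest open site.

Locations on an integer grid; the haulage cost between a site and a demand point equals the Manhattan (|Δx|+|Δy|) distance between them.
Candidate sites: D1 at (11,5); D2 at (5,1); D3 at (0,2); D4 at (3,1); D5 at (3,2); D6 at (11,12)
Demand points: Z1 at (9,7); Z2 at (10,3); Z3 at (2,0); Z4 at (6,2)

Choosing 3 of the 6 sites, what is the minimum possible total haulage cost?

Open {D1, D2, D4}.
  Z1→D1 4, Z2→D1 3, Z3→D4 2, Z4→D2 2  ⇒ total 11.
Compare {D1, D2, D5}: total 12.
Compare {D1, D4, D5}: total 12.
No size-3 selection does better; minimum is 11.

11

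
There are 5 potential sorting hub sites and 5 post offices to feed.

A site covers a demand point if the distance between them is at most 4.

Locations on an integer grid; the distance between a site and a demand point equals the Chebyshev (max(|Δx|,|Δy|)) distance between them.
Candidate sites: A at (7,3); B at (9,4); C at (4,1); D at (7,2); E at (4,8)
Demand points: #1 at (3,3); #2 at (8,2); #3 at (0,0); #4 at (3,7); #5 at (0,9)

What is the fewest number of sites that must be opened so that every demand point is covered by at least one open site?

Coverage sets (demand points within 4 of each site):
  A: {#1, #2, #4}
  B: {#2}
  C: {#1, #2, #3}
  D: {#1, #2}
  E: {#4, #5}
No single site covers all 5 demand points.
But {C, E} covers everything, so the minimum is 2.

2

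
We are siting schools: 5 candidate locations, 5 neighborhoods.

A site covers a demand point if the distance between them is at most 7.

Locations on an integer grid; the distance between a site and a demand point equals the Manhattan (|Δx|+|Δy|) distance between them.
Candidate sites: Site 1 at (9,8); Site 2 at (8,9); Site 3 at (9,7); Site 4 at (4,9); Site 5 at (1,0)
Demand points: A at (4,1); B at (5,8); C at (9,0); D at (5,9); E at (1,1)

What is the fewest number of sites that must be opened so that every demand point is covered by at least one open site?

2

Coverage sets (demand points within 7 of each site):
  Site 1: {B, D}
  Site 2: {B, D}
  Site 3: {B, C, D}
  Site 4: {B, D}
  Site 5: {A, E}
No single site covers all 5 demand points.
But {Site 3, Site 5} covers everything, so the minimum is 2.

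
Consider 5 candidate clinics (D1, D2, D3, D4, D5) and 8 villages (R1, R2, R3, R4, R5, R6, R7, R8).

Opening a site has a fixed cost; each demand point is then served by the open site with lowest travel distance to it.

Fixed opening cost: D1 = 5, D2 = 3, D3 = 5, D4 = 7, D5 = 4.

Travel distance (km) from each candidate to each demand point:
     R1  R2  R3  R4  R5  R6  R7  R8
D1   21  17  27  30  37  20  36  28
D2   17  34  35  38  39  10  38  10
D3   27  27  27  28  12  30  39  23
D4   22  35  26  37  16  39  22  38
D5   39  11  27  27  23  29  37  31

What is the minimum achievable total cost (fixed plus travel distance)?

153

Open {D2, D4, D5}: assign each demand point to its cheapest open site.
  R1→D2 17, R2→D5 11, R3→D4 26, R4→D5 27, R5→D4 16, R6→D2 10, R7→D4 22, R8→D2 10
  travel distance 139, fixed 14 → total 153.
Compare {D2, D3, D4, D5}: travel distance 135 + fixed 19 = 154.
Compare {D1, D2, D4, D5}: travel distance 139 + fixed 19 = 158.
Compare {D1, D2, D3, D4, D5}: travel distance 135 + fixed 24 = 159.
All other subsets cost ≥ 154. Minimum total cost: 153.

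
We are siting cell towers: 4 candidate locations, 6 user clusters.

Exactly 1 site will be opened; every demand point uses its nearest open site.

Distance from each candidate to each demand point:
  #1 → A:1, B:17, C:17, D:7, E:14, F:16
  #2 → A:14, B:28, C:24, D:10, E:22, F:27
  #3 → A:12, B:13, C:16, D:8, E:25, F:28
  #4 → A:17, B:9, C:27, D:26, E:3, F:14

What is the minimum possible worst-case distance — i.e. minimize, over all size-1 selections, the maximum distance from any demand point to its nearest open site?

Open {#1}.
  Farthest demand point is B at distance 17 (to #1); all others are ≤ 17.
With {#4} the worst case is 27.
With {#2} the worst case is 28.
No size-1 selection achieves below 17.

17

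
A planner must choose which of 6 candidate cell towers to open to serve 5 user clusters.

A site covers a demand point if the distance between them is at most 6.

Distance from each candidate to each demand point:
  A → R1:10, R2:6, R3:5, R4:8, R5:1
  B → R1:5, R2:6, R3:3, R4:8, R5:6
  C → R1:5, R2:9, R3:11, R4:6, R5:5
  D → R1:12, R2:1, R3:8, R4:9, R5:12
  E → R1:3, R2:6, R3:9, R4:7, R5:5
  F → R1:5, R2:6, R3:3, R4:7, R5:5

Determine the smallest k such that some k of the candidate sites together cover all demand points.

2

Coverage sets (demand points within 6 of each site):
  A: {R2, R3, R5}
  B: {R1, R2, R3, R5}
  C: {R1, R4, R5}
  D: {R2}
  E: {R1, R2, R5}
  F: {R1, R2, R3, R5}
No single site covers all 5 demand points.
But {A, C} covers everything, so the minimum is 2.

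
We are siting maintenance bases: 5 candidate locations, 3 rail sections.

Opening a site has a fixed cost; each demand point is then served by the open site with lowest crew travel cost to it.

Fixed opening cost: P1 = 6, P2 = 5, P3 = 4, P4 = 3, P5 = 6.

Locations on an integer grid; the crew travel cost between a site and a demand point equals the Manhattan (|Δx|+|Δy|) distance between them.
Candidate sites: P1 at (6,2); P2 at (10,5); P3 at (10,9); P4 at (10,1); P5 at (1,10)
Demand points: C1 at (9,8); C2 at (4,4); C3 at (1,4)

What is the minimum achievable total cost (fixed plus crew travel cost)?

23

Open {P1, P3}: assign each demand point to its cheapest open site.
  C1→P3 2, C2→P1 4, C3→P1 7
  crew travel cost 13, fixed 10 → total 23.
Compare {P1}: crew travel cost 20 + fixed 6 = 26.
Compare {P2}: crew travel cost 21 + fixed 5 = 26.
Compare {P1, P2}: crew travel cost 15 + fixed 11 = 26.
All other subsets cost ≥ 26. Minimum total cost: 23.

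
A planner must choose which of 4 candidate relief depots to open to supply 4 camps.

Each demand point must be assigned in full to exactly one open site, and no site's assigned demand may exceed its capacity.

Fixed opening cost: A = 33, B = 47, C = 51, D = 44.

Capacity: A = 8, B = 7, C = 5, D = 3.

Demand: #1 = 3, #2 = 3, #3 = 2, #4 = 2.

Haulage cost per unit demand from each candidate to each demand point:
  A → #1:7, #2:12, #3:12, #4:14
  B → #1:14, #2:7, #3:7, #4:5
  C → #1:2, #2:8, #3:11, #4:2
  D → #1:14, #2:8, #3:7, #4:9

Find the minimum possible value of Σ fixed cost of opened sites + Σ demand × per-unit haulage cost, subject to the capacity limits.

Open {B, C}; cheapest assignment that respects the capacities:
  B (cap 7, load 5): #2, #3 — cost 3×7 + 2×7 = 35
  C (cap 5, load 5): #1, #4 — cost 3×2 + 2×2 = 10
  Shipping 45, fixed 98 → total 143.
  Any other capacity-feasible assignment to {B, C} ships for at least 45.
Compare {A, B}: its best feasible assignment gives total 146.
Compare {A, C}: its best feasible assignment gives total 154.
Every other set of open sites that can feasibly serve all demand totals ≥ 146 even under its best assignment. Minimum: 143.

143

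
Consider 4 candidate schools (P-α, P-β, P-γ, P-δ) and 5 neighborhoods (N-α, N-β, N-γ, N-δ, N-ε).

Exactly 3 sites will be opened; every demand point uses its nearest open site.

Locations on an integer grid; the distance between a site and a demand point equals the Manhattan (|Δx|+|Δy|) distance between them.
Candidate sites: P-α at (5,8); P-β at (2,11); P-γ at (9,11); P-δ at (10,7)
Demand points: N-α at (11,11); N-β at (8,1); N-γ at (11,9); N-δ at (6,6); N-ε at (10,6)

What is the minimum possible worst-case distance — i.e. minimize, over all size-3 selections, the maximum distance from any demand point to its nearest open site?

8

Open {P-α, P-β, P-δ}.
  Farthest demand point is N-β at distance 8 (to P-δ); all others are ≤ 8.
With {P-α, P-γ, P-δ} the worst case is 8.
With {P-β, P-γ, P-δ} the worst case is 8.
No size-3 selection achieves below 8.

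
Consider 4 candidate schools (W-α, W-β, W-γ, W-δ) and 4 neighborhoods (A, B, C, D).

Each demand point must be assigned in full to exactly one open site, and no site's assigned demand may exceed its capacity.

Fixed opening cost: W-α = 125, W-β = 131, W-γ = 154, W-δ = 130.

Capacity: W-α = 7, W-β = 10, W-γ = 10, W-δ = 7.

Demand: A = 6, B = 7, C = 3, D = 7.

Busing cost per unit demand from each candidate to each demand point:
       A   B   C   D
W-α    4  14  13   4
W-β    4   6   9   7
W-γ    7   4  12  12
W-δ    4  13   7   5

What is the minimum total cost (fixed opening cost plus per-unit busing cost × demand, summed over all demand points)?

Open {W-α, W-β, W-δ}; cheapest assignment that respects the capacities:
  W-α (cap 7, load 7): D — cost 7×4 = 28
  W-β (cap 10, load 10): B, C — cost 7×6 + 3×9 = 69
  W-δ (cap 7, load 6): A — cost 6×4 = 24
  Shipping 121, fixed 386 → total 507.
  Any other capacity-feasible assignment to {W-α, W-β, W-δ} ships for at least 121.
Compare {W-α, W-β, W-γ}: its best feasible assignment gives total 517.
Compare {W-α, W-γ, W-δ}: its best feasible assignment gives total 525.
Every other set of open sites that can feasibly serve all demand totals ≥ 517 even under its best assignment. Minimum: 507.

507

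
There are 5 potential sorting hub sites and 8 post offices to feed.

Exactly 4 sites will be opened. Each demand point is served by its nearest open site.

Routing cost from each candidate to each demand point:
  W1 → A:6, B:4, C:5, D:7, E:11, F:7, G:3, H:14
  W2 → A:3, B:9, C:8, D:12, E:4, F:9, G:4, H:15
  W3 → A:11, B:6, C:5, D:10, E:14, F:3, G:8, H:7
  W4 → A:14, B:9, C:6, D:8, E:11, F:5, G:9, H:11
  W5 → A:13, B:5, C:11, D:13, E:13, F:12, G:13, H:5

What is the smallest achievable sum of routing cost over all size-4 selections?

34

Open {W1, W2, W3, W5}.
  A→W2 3, B→W1 4, C→W1 5, D→W1 7, E→W2 4, F→W3 3, G→W1 3, H→W5 5  ⇒ total 34.
Compare {W1, W2, W3, W4}: total 36.
Compare {W1, W2, W4, W5}: total 36.
No size-4 selection does better; minimum is 34.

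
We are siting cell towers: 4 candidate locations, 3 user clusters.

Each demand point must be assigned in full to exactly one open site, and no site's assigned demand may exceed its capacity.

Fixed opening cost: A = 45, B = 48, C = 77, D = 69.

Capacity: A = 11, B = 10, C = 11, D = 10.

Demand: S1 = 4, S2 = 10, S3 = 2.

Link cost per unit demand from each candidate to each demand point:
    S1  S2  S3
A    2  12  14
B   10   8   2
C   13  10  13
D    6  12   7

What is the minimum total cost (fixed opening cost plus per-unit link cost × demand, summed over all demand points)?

Open {A, B}; cheapest assignment that respects the capacities:
  A (cap 11, load 6): S1, S3 — cost 4×2 + 2×14 = 36
  B (cap 10, load 10): S2 — cost 10×8 = 80
  Shipping 116, fixed 93 → total 209.
  Any other capacity-feasible assignment to {A, B} ships for at least 116.
Compare {B, D}: its best feasible assignment gives total 235.
Compare {A, C}: its best feasible assignment gives total 258.
Every other set of open sites that can feasibly serve all demand totals ≥ 235 even under its best assignment. Minimum: 209.

209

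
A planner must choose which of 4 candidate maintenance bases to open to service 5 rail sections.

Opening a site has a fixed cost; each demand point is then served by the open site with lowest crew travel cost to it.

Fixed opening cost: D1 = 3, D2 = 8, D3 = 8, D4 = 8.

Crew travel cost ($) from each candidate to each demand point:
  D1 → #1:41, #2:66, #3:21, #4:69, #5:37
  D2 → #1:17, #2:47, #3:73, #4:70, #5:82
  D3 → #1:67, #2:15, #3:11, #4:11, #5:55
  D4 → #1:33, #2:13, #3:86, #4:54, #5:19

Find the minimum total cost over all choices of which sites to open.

95

Open {D2, D3, D4}: assign each demand point to its cheapest open site.
  #1→D2 17, #2→D4 13, #3→D3 11, #4→D3 11, #5→D4 19
  crew travel cost 71, fixed 24 → total 95.
Compare {D1, D2, D3, D4}: crew travel cost 71 + fixed 27 = 98.
Compare {D3, D4}: crew travel cost 87 + fixed 16 = 103.
Compare {D1, D3, D4}: crew travel cost 87 + fixed 19 = 106.
All other subsets cost ≥ 98. Minimum total cost: 95.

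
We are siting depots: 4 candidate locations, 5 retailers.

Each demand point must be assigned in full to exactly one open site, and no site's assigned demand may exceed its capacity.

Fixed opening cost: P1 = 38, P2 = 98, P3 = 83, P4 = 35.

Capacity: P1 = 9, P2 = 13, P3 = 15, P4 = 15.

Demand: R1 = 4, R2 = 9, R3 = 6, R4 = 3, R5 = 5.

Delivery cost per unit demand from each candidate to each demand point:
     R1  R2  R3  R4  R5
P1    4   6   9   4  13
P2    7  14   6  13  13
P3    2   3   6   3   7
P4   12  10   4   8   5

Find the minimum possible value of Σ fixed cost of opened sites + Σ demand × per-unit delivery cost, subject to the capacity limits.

Open {P3, P4}; cheapest assignment that respects the capacities:
  P3 (cap 15, load 13): R1, R2 — cost 4×2 + 9×3 = 35
  P4 (cap 15, load 14): R3, R4, R5 — cost 6×4 + 3×8 + 5×5 = 73
  Shipping 108, fixed 118 → total 226.
  Any other capacity-feasible assignment to {P3, P4} ships for at least 108.
Compare {P1, P3, P4}: its best feasible assignment gives total 252.
Compare {P2, P3, P4}: its best feasible assignment gives total 324.
Every other set of open sites that can feasibly serve all demand totals ≥ 252 even under its best assignment. Minimum: 226.

226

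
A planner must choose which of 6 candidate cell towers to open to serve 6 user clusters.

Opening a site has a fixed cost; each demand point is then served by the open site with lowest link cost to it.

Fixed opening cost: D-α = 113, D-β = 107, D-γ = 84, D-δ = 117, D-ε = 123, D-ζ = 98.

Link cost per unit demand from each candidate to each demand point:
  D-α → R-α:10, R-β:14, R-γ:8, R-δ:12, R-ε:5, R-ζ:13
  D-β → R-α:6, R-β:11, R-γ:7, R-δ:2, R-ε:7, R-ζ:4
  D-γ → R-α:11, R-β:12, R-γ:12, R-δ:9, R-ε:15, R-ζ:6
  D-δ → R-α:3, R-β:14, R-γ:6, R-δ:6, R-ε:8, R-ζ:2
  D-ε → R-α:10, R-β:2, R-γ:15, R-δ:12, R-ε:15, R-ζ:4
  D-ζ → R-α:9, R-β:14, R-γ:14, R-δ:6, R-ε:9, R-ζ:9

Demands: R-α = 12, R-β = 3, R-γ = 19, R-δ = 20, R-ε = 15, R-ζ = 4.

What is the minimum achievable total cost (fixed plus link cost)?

Open {D-β}: assign each demand point to its cheapest open site.
  R-α→D-β 12×6=72, R-β→D-β 3×11=33, R-γ→D-β 19×7=133, R-δ→D-β 20×2=40, R-ε→D-β 15×7=105, R-ζ→D-β 4×4=16
  link cost 399, fixed 107 → total 506.
Compare {D-δ}: link cost 440 + fixed 117 = 557.
Compare {D-β, D-δ}: link cost 336 + fixed 224 = 560.
Compare {D-α, D-β}: link cost 369 + fixed 220 = 589.
All other subsets cost ≥ 557. Minimum total cost: 506.

506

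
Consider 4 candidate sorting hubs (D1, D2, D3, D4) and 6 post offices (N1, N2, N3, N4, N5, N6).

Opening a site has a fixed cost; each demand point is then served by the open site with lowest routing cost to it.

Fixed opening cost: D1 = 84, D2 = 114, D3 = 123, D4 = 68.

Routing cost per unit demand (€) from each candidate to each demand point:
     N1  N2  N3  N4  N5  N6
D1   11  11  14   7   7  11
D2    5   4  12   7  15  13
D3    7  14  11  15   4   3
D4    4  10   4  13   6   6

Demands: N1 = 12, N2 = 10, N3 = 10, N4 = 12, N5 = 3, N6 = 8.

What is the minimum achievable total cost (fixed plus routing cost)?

460

Open {D2, D4}: assign each demand point to its cheapest open site.
  N1→D4 12×4=48, N2→D2 10×4=40, N3→D4 10×4=40, N4→D2 12×7=84, N5→D4 3×6=18, N6→D4 8×6=48
  routing cost 278, fixed 182 → total 460.
Compare {D4}: routing cost 410 + fixed 68 = 478.
Compare {D1, D4}: routing cost 338 + fixed 152 = 490.
Compare {D1, D2, D4}: routing cost 278 + fixed 266 = 544.
All other subsets cost ≥ 478. Minimum total cost: 460.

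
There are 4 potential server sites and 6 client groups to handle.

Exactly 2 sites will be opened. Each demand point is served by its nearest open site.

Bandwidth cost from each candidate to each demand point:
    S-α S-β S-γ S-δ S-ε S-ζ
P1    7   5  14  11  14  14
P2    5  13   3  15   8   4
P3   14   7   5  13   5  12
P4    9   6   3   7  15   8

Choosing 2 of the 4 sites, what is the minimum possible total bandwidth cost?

Open {P2, P4}.
  S-α→P2 5, S-β→P4 6, S-γ→P2 3, S-δ→P4 7, S-ε→P2 8, S-ζ→P2 4  ⇒ total 33.
Compare {P1, P2}: total 36.
Compare {P2, P3}: total 37.
No size-2 selection does better; minimum is 33.

33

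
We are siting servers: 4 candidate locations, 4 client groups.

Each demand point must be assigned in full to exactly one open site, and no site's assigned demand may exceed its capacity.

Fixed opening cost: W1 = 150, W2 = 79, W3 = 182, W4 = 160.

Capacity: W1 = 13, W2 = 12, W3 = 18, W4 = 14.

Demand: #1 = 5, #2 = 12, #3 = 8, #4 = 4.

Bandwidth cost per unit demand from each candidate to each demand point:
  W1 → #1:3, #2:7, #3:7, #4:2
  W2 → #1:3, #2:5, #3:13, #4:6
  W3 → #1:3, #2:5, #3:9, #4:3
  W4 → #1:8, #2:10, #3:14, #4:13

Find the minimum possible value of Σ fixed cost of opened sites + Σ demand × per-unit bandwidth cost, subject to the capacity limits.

Open {W2, W3}; cheapest assignment that respects the capacities:
  W2 (cap 12, load 12): #2 — cost 12×5 = 60
  W3 (cap 18, load 17): #1, #3, #4 — cost 5×3 + 8×9 + 4×3 = 99
  Shipping 159, fixed 261 → total 420.
  Any other capacity-feasible assignment to {W2, W3} ships for at least 159.
Compare {W1, W3}: its best feasible assignment gives total 471.
Compare {W1, W2, W3}: its best feasible assignment gives total 550.
Every other set of open sites that can feasibly serve all demand totals ≥ 471 even under its best assignment. Minimum: 420.

420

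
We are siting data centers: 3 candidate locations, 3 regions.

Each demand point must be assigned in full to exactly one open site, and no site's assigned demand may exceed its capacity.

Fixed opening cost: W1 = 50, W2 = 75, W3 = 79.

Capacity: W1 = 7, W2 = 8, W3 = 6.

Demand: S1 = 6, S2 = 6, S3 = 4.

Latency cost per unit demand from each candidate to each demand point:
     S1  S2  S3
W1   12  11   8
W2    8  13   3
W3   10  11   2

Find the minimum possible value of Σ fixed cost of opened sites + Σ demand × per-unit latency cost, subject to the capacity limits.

Open {W1, W2, W3}; cheapest assignment that respects the capacities:
  W1 (cap 7, load 6): S2 — cost 6×11 = 66
  W2 (cap 8, load 6): S1 — cost 6×8 = 48
  W3 (cap 6, load 4): S3 — cost 4×2 = 8
  Shipping 122, fixed 204 → total 326.
  Any other capacity-feasible assignment to {W1, W2, W3} ships for at least 122.
Total demand is 16 and no other set of sites has combined capacity ≥ 16, so {W1, W2, W3} is the only feasible choice of open sites. Minimum: 326.

326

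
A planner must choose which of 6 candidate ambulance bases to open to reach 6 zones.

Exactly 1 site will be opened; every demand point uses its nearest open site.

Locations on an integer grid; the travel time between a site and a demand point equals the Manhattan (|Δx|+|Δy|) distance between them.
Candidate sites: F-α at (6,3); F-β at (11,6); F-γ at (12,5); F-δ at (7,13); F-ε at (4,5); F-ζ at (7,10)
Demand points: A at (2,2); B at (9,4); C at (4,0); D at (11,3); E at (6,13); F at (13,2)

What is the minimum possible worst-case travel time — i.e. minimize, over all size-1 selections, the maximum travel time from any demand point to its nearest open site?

Open {F-α}.
  Farthest demand point is E at travel time 10 (to F-α); all others are ≤ 10.
With {F-ε} the worst case is 12.
With {F-β} the worst case is 13.
No size-1 selection achieves below 10.

10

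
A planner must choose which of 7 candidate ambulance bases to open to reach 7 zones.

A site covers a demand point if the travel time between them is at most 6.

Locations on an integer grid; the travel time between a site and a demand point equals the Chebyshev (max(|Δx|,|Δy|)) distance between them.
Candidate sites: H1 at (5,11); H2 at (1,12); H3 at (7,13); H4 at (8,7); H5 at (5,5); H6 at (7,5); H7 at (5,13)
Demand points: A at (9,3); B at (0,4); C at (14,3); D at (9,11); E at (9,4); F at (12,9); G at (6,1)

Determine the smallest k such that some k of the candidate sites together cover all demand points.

Coverage sets (demand points within 6 of each site):
  H1: {D}
  H2: {}
  H3: {D, F}
  H4: {A, C, D, E, F, G}
  H5: {A, B, D, E, G}
  H6: {A, D, E, F, G}
  H7: {D}
No single site covers all 7 demand points.
But {H4, H5} covers everything, so the minimum is 2.

2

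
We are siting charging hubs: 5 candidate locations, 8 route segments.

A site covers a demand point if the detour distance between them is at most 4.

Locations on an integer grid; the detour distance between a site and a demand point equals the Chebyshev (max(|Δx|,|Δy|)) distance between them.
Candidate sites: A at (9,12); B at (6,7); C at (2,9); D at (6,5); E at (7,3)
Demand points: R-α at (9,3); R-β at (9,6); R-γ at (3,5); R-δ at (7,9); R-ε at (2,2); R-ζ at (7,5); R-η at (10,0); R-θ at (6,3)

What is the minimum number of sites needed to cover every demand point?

Coverage sets (demand points within 4 of each site):
  A: {R-δ}
  B: {R-α, R-β, R-γ, R-δ, R-ζ, R-θ}
  C: {R-γ}
  D: {R-α, R-β, R-γ, R-δ, R-ε, R-ζ, R-θ}
  E: {R-α, R-β, R-γ, R-ζ, R-η, R-θ}
No single site covers all 8 demand points.
But {D, E} covers everything, so the minimum is 2.

2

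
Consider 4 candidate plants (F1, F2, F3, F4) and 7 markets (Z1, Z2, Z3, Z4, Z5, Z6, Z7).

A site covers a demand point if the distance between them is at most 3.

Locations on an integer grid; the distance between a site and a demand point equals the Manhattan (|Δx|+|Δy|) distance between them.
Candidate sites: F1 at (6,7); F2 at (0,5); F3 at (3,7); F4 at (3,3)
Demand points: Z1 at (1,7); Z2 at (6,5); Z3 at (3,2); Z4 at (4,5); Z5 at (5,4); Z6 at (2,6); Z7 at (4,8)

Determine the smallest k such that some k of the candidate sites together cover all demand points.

Coverage sets (demand points within 3 of each site):
  F1: {Z2, Z7}
  F2: {Z1, Z6}
  F3: {Z1, Z4, Z6, Z7}
  F4: {Z3, Z4, Z5}
No 2 sites suffice: every size-2 union leaves at least one demand point uncovered.
But {F1, F2, F4} covers everything, so the minimum is 3.

3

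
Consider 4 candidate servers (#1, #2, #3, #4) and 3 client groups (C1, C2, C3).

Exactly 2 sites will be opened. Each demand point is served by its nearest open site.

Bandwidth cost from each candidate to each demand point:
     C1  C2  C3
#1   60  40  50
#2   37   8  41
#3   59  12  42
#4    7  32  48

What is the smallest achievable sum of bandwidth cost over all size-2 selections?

Open {#2, #4}.
  C1→#4 7, C2→#2 8, C3→#2 41  ⇒ total 56.
Compare {#3, #4}: total 61.
Compare {#1, #2}: total 86.
No size-2 selection does better; minimum is 56.

56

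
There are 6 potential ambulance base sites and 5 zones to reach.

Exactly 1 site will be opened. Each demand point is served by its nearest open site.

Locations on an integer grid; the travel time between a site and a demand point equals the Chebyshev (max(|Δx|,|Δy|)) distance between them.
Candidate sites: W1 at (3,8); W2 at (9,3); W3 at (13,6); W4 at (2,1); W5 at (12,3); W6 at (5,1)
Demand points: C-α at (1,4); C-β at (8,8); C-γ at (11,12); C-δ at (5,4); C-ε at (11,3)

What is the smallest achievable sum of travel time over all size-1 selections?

28

Open {W2}.
  C-α→W2 8, C-β→W2 5, C-γ→W2 9, C-δ→W2 4, C-ε→W2 2  ⇒ total 28.
Compare {W1}: total 29.
Compare {W6}: total 31.
No size-1 selection does better; minimum is 28.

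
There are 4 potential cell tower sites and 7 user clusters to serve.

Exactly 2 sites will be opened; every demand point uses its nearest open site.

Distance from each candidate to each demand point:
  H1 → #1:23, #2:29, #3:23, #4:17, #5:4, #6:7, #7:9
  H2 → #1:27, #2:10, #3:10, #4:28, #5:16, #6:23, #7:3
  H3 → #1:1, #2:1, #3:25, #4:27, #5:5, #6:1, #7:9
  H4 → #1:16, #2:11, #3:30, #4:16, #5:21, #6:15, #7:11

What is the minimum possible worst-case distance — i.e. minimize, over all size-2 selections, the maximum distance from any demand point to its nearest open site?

Open {H2, H4}.
  Farthest demand point is #1 at distance 16 (to H4); all others are ≤ 16.
With {H1, H2} the worst case is 23.
With {H1, H3} the worst case is 23.
No size-2 selection achieves below 16.

16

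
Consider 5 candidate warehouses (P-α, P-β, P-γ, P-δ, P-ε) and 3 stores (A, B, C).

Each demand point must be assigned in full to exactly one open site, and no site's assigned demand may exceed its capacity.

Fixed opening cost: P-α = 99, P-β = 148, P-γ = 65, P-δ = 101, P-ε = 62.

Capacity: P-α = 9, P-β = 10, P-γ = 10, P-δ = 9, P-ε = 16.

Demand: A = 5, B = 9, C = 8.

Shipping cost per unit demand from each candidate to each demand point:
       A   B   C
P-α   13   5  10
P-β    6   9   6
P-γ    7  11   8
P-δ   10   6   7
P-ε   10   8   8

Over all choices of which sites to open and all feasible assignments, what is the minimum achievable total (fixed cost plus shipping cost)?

Open {P-γ, P-ε}; cheapest assignment that respects the capacities:
  P-γ (cap 10, load 8): C — cost 8×8 = 64
  P-ε (cap 16, load 14): A, B — cost 5×10 + 9×8 = 122
  Shipping 186, fixed 127 → total 313.
  Any other capacity-feasible assignment to {P-γ, P-ε} ships for at least 186.
Compare {P-α, P-ε}: its best feasible assignment gives total 320.
Compare {P-δ, P-ε}: its best feasible assignment gives total 331.
Every other set of open sites that can feasibly serve all demand totals ≥ 320 even under its best assignment. Minimum: 313.

313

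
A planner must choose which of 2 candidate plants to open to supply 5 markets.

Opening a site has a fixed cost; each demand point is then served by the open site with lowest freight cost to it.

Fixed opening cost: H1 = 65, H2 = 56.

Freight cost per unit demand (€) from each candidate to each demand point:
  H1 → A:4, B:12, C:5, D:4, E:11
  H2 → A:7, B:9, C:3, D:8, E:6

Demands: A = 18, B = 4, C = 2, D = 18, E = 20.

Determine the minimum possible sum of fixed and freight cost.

427

Open {H1, H2}: assign each demand point to its cheapest open site.
  A→H1 18×4=72, B→H2 4×9=36, C→H2 2×3=6, D→H1 18×4=72, E→H2 20×6=120
  freight cost 306, fixed 121 → total 427.
Compare {H1}: freight cost 422 + fixed 65 = 487.
Compare {H2}: freight cost 432 + fixed 56 = 488.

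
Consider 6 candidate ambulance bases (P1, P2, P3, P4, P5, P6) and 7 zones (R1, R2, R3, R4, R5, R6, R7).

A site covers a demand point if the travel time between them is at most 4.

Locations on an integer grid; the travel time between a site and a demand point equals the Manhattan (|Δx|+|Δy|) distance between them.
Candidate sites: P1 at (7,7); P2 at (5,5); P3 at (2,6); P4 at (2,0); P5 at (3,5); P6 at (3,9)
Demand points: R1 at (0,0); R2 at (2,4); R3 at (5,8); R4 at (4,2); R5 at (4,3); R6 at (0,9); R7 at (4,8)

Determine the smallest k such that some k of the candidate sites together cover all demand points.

Coverage sets (demand points within 4 of each site):
  P1: {R3, R7}
  P2: {R2, R3, R4, R5, R7}
  P3: {R2, R7}
  P4: {R1, R2, R4}
  P5: {R2, R4, R5, R7}
  P6: {R3, R6, R7}
No 2 sites suffice: every size-2 union leaves at least one demand point uncovered.
But {P2, P4, P6} covers everything, so the minimum is 3.

3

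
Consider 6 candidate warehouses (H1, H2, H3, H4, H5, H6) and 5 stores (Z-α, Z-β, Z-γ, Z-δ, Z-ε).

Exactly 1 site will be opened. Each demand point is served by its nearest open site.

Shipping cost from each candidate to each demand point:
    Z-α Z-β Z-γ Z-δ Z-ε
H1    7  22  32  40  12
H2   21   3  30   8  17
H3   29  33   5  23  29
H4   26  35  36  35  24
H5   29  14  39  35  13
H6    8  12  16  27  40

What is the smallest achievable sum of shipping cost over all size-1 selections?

79

Open {H2}.
  Z-α→H2 21, Z-β→H2 3, Z-γ→H2 30, Z-δ→H2 8, Z-ε→H2 17  ⇒ total 79.
Compare {H6}: total 103.
Compare {H1}: total 113.
No size-1 selection does better; minimum is 79.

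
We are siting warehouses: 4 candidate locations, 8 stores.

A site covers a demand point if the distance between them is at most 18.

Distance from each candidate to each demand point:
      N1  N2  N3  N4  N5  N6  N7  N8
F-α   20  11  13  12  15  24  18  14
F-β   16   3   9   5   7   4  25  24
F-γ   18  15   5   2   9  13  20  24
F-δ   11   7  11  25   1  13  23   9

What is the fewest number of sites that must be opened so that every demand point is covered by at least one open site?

2

Coverage sets (demand points within 18 of each site):
  F-α: {N2, N3, N4, N5, N7, N8}
  F-β: {N1, N2, N3, N4, N5, N6}
  F-γ: {N1, N2, N3, N4, N5, N6}
  F-δ: {N1, N2, N3, N5, N6, N8}
No single site covers all 8 demand points.
But {F-α, F-β} covers everything, so the minimum is 2.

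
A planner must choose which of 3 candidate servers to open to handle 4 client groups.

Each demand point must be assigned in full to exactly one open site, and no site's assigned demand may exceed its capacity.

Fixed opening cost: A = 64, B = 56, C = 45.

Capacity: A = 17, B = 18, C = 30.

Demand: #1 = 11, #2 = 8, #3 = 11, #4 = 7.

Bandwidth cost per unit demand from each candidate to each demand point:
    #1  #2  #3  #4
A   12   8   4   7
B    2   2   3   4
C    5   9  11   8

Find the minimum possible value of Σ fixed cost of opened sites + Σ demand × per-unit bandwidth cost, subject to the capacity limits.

Open {B, C}; cheapest assignment that respects the capacities:
  B (cap 18, load 18): #3, #4 — cost 11×3 + 7×4 = 61
  C (cap 30, load 19): #1, #2 — cost 11×5 + 8×9 = 127
  Shipping 188, fixed 101 → total 289.
  Any other capacity-feasible assignment to {B, C} ships for at least 188.
Compare {A, B, C}: its best feasible assignment gives total 308.
Compare {A, C}: its best feasible assignment gives total 336.
Every other set of open sites that can feasibly serve all demand totals ≥ 308 even under its best assignment. Minimum: 289.

289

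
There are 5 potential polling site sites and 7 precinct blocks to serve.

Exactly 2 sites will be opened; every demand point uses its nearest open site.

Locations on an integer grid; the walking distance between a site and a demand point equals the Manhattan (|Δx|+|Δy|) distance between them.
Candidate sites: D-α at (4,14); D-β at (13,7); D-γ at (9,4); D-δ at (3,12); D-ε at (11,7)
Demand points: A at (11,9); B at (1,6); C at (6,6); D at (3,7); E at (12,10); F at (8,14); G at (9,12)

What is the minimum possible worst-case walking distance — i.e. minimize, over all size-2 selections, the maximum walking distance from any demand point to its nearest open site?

8

Open {D-β, D-δ}.
  Farthest demand point is B at walking distance 8 (to D-δ); all others are ≤ 8.
With {D-δ, D-ε} the worst case is 8.
With {D-γ, D-δ} the worst case is 9.
No size-2 selection achieves below 8.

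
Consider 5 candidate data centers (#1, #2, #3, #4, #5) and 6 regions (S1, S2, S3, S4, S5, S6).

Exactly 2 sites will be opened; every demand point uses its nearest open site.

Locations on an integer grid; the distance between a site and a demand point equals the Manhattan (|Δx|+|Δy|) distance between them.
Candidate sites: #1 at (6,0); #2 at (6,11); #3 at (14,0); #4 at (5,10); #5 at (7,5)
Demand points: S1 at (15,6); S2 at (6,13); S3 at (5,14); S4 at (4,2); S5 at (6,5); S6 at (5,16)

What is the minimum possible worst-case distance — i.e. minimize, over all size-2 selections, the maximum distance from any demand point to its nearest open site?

Open {#2, #5}.
  Farthest demand point is S1 at distance 9 (to #5); all others are ≤ 9.
With {#3, #4} the worst case is 9.
With {#4, #5} the worst case is 9.
No size-2 selection achieves below 9.

9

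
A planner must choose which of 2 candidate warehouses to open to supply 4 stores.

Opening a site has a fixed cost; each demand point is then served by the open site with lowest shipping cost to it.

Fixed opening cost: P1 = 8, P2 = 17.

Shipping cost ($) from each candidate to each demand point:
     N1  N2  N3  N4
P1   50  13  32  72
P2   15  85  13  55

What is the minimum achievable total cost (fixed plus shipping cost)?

Open {P1, P2}: assign each demand point to its cheapest open site.
  N1→P2 15, N2→P1 13, N3→P2 13, N4→P2 55
  shipping cost 96, fixed 25 → total 121.
Compare {P1}: shipping cost 167 + fixed 8 = 175.
Compare {P2}: shipping cost 168 + fixed 17 = 185.

121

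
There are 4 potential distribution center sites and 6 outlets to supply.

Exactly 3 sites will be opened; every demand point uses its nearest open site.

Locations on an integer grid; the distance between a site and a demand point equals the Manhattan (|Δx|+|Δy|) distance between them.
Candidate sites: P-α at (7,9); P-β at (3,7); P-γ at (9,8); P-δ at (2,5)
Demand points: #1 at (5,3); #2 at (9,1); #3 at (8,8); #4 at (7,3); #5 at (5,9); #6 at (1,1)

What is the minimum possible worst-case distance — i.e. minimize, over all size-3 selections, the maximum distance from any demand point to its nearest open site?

Open {P-α, P-γ, P-δ}.
  Farthest demand point is #2 at distance 7 (to P-γ); all others are ≤ 7.
With {P-β, P-γ, P-δ} the worst case is 7.
With {P-α, P-β, P-γ} the worst case is 8.
No size-3 selection achieves below 7.

7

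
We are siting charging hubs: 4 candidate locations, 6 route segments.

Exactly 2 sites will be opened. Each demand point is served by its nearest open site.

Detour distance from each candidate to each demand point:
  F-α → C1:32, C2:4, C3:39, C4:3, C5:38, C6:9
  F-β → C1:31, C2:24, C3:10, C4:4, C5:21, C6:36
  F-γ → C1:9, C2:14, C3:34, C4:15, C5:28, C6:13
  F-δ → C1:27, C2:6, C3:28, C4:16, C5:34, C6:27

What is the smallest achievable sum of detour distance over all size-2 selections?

Open {F-β, F-γ}.
  C1→F-γ 9, C2→F-γ 14, C3→F-β 10, C4→F-β 4, C5→F-β 21, C6→F-γ 13  ⇒ total 71.
Compare {F-α, F-β}: total 78.
Compare {F-α, F-γ}: total 87.
No size-2 selection does better; minimum is 71.

71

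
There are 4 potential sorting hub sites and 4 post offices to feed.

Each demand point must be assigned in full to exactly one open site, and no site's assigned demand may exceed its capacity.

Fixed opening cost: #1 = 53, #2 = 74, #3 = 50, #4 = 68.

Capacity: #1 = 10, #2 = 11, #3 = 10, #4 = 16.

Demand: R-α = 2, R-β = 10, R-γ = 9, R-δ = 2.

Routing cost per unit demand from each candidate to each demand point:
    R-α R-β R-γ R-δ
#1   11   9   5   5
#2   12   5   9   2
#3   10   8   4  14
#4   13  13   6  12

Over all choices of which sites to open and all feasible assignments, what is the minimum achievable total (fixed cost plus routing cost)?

Open {#1, #2, #3}; cheapest assignment that respects the capacities:
  #1 (cap 10, load 4): R-α, R-δ — cost 2×11 + 2×5 = 32
  #2 (cap 11, load 10): R-β — cost 10×5 = 50
  #3 (cap 10, load 9): R-γ — cost 9×4 = 36
  Shipping 118, fixed 177 → total 295.
  Any other capacity-feasible assignment to {#1, #2, #3} ships for at least 118.
Compare {#2, #4}: its best feasible assignment gives total 296.
Compare {#3, #4}: its best feasible assignment gives total 302.
Every other set of open sites that can feasibly serve all demand totals ≥ 296 even under its best assignment. Minimum: 295.

295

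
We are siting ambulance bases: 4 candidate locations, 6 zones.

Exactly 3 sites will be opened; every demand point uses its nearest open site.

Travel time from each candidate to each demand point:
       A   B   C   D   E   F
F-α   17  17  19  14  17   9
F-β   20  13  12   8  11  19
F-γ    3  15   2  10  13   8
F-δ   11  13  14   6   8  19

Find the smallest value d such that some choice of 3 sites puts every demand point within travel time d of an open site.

13

Open {F-α, F-β, F-γ}.
  Farthest demand point is B at travel time 13 (to F-β); all others are ≤ 13.
With {F-α, F-β, F-δ} the worst case is 13.
With {F-α, F-γ, F-δ} the worst case is 13.
No size-3 selection achieves below 13.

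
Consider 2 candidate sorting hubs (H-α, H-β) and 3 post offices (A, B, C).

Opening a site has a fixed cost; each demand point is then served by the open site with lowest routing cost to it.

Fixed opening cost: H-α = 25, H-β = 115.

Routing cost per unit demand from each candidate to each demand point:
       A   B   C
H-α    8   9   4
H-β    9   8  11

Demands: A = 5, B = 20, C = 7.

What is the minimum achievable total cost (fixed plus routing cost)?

Open {H-α}: assign each demand point to its cheapest open site.
  A→H-α 5×8=40, B→H-α 20×9=180, C→H-α 7×4=28
  routing cost 248, fixed 25 → total 273.
Compare {H-α, H-β}: routing cost 228 + fixed 140 = 368.
Compare {H-β}: routing cost 282 + fixed 115 = 397.

273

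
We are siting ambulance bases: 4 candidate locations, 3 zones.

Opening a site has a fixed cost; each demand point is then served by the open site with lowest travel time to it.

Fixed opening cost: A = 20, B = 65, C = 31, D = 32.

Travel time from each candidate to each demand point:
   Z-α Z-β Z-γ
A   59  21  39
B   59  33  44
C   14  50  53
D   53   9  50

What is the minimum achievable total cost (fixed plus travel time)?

Open {A, C}: assign each demand point to its cheapest open site.
  Z-α→C 14, Z-β→A 21, Z-γ→A 39
  travel time 74, fixed 51 → total 125.
Compare {C, D}: travel time 73 + fixed 63 = 136.
Compare {A}: travel time 119 + fixed 20 = 139.
Compare {D}: travel time 112 + fixed 32 = 144.
All other subsets cost ≥ 136. Minimum total cost: 125.

125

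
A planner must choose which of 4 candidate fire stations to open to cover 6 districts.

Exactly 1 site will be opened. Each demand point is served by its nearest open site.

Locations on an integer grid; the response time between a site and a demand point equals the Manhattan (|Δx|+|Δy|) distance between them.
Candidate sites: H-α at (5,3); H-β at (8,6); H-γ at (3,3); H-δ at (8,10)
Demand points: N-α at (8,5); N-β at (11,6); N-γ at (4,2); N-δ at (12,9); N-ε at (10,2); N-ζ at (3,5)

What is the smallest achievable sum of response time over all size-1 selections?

31

Open {H-β}.
  N-α→H-β 1, N-β→H-β 3, N-γ→H-β 8, N-δ→H-β 7, N-ε→H-β 6, N-ζ→H-β 6  ⇒ total 31.
Compare {H-α}: total 39.
Compare {H-γ}: total 45.
No size-1 selection does better; minimum is 31.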